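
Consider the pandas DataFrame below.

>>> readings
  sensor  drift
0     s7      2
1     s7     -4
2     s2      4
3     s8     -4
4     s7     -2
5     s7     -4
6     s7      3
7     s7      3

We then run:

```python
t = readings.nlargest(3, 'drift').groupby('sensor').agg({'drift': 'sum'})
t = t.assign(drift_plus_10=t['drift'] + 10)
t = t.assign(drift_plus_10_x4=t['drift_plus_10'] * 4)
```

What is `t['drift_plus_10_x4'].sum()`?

120

take 3 rows with largest drift:
  sensor  drift
2     s2      4
6     s7      3
7     s7      3
group by sensor, sum of drift:
        drift
sensor       
s2          4
s7          6
add column drift_plus_10 = t['drift'] + 10:
        drift  drift_plus_10
sensor                      
s2          4             14
s7          6             16
add column drift_plus_10_x4 = t['drift_plus_10'] * 4:
        drift  drift_plus_10  drift_plus_10_x4
sensor                                        
s2          4             14                56
s7          6             16                64
Hence 120.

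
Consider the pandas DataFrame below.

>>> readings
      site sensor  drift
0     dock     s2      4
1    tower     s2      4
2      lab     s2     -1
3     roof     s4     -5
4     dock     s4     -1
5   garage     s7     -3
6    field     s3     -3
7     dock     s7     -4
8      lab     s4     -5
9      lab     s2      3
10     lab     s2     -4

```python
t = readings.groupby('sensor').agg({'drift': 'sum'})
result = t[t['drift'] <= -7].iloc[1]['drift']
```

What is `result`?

group by sensor, sum of drift:
        drift
sensor       
s2          6
s3         -3
s4        -11
s7         -7
filter rows where drift <= -7:
        drift
sensor       
s4        -11
s7         -7
Taking the value at position 1, column 'drift' gives -7.

-7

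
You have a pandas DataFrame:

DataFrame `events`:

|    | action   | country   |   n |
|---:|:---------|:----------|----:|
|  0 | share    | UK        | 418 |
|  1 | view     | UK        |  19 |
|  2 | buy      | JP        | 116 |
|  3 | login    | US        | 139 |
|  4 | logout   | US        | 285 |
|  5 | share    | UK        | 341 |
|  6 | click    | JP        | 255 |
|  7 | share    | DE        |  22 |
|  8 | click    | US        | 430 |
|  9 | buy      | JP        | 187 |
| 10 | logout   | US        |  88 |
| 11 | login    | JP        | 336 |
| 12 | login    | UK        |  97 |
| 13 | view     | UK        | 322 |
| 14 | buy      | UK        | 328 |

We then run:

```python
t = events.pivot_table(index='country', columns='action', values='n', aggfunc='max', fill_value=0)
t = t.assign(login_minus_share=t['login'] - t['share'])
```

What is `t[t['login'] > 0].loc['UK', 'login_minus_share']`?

pivot: rows=country, cols=action, max(n):
action   buy  click  login  logout  share  view
country                                        
DE         0      0      0       0     22     0
JP       187    255    336       0      0     0
UK       328      0     97       0    418   322
US         0    430    139     285      0     0
add column login_minus_share = t['login'] - t['share']:
action   buy  click  login  logout  share  view  login_minus_share
country                                                           
DE         0      0      0       0     22     0                -22
JP       187    255    336       0      0     0                336
UK       328      0     97       0    418   322               -321
US         0    430    139     285      0     0                139
filter rows where login > 0:
action   buy  click  login  logout  share  view  login_minus_share
country                                                           
JP       187    255    336       0      0     0                336
UK       328      0     97       0    418   322               -321
US         0    430    139     285      0     0                139
Taking the value at row 'UK', column 'login_minus_share' gives -321.

-321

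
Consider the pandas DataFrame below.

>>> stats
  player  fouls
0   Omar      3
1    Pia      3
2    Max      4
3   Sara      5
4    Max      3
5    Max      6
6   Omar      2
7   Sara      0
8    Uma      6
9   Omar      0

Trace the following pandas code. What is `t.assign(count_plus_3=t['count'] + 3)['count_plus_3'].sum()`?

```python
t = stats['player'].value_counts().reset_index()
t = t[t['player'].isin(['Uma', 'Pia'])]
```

8

value_counts of player:
player
Omar    3
Max     3
Sara    2
Pia     1
Uma     1
Name: count, dtype: int64
reset_index():
  player  count
0   Omar      3
1    Max      3
2   Sara      2
3    Pia      1
4    Uma      1
filter rows where player in ['Uma', 'Pia']:
  player  count
3    Pia      1
4    Uma      1
add column count_plus_3 = t['count'] + 3:
  player  count  count_plus_3
3    Pia      1             4
4    Uma      1             4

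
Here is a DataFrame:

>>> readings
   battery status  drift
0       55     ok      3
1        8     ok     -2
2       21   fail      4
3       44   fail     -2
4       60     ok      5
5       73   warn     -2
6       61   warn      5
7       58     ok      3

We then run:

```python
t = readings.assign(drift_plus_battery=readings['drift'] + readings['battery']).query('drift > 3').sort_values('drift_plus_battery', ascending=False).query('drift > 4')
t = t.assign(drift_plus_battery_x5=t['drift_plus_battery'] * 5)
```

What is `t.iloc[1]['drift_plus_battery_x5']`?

add column drift_plus_battery = readings['drift'] + readings['battery']:
   battery status  drift  drift_plus_battery
0       55     ok      3                  58
1        8     ok     -2                   6
2       21   fail      4                  25
3       44   fail     -2                  42
4       60     ok      5                  65
5       73   warn     -2                  71
6       61   warn      5                  66
7       58     ok      3                  61
filter rows where drift > 3:
   battery status  drift  drift_plus_battery
2       21   fail      4                  25
4       60     ok      5                  65
6       61   warn      5                  66
sort by drift_plus_battery descending:
   battery status  drift  drift_plus_battery
6       61   warn      5                  66
4       60     ok      5                  65
2       21   fail      4                  25
filter rows where drift > 4:
   battery status  drift  drift_plus_battery
6       61   warn      5                  66
4       60     ok      5                  65
add column drift_plus_battery_x5 = t['drift_plus_battery'] * 5:
   battery status  drift  drift_plus_battery  drift_plus_battery_x5
6       61   warn      5                  66                    330
4       60     ok      5                  65                    325

325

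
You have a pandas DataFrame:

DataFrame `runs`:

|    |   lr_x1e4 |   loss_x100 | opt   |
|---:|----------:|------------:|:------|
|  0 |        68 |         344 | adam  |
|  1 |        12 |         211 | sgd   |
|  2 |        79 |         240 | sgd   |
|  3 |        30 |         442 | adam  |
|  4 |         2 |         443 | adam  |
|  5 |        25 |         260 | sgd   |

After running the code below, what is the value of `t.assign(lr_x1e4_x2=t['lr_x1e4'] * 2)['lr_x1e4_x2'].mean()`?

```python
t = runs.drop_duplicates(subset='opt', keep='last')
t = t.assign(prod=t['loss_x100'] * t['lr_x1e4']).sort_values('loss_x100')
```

27.0

drop duplicate opt (keep=last):
   lr_x1e4  loss_x100   opt
4        2        443  adam
5       25        260   sgd
add column prod = t['loss_x100'] * t['lr_x1e4']:
   lr_x1e4  loss_x100   opt  prod
4        2        443  adam   886
5       25        260   sgd  6500
sort by loss_x100:
   lr_x1e4  loss_x100   opt  prod
5       25        260   sgd  6500
4        2        443  adam   886
add column lr_x1e4_x2 = t['lr_x1e4'] * 2:
   lr_x1e4  loss_x100   opt  prod  lr_x1e4_x2
5       25        260   sgd  6500          50
4        2        443  adam   886           4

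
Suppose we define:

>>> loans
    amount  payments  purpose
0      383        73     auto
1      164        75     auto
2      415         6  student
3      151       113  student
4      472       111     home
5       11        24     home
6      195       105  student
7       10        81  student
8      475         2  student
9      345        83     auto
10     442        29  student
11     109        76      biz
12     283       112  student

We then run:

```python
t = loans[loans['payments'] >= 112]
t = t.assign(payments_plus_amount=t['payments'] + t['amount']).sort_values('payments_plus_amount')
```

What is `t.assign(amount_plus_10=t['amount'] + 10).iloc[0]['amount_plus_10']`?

161

filter rows where payments >= 112:
    amount  payments  purpose
3      151       113  student
12     283       112  student
add column payments_plus_amount = t['payments'] + t['amount']:
    amount  payments  purpose  payments_plus_amount
3      151       113  student                   264
12     283       112  student                   395
sort by payments_plus_amount:
    amount  payments  purpose  payments_plus_amount
3      151       113  student                   264
12     283       112  student                   395
add column amount_plus_10 = t['amount'] + 10:
    amount  payments  purpose  payments_plus_amount  amount_plus_10
3      151       113  student                   264             161
12     283       112  student                   395             293
Finally, value at position 0, column 'amount_plus_10' = 161.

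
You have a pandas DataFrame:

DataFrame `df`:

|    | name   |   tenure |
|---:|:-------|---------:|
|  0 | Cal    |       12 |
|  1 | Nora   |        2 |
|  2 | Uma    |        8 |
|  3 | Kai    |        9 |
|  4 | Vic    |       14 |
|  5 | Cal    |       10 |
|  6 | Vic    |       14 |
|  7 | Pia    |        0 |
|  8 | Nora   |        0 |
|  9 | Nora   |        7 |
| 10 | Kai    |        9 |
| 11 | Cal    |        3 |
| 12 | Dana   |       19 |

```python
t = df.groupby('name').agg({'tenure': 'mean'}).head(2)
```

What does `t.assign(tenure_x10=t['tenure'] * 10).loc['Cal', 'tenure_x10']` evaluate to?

group by name, mean of tenure:
         tenure
name           
Cal    8.333333
Dana  19.000000
Kai    9.000000
Nora   3.000000
Pia    0.000000
Uma    8.000000
Vic   14.000000
take first 2 rows:
         tenure
name           
Cal    8.333333
Dana  19.000000
add column tenure_x10 = t['tenure'] * 10:
         tenure  tenure_x10
name                       
Cal    8.333333   83.333333
Dana  19.000000  190.000000
Then the value at row 'Cal', column 'tenure_x10': 83.3333333333

83.3333333333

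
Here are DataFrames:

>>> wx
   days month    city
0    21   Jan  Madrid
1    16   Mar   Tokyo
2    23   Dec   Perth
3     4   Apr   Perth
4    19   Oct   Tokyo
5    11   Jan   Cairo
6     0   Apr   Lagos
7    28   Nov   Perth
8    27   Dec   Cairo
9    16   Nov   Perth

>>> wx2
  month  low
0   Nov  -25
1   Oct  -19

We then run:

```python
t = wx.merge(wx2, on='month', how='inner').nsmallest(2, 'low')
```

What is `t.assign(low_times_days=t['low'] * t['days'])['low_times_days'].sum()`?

-1100

merge on 'month' (how='inner') → 3 rows:
   days month   city  low
0    19   Oct  Tokyo  -19
1    28   Nov  Perth  -25
2    16   Nov  Perth  -25
take 2 rows with smallest low:
   days month   city  low
1    28   Nov  Perth  -25
2    16   Nov  Perth  -25
add column low_times_days = t['low'] * t['days']:
   days month   city  low  low_times_days
1    28   Nov  Perth  -25            -700
2    16   Nov  Perth  -25            -400
Then the sum of column 'low_times_days': -1100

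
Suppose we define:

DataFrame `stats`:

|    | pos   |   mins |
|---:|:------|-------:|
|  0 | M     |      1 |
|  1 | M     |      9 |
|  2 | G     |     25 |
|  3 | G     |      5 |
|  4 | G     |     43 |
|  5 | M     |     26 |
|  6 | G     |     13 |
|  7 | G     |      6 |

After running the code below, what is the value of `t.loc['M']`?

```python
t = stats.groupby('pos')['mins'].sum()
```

36

group by pos, sum of mins:
pos
G    92
M    36
Name: mins, dtype: int64
The value at index 'M' is 36.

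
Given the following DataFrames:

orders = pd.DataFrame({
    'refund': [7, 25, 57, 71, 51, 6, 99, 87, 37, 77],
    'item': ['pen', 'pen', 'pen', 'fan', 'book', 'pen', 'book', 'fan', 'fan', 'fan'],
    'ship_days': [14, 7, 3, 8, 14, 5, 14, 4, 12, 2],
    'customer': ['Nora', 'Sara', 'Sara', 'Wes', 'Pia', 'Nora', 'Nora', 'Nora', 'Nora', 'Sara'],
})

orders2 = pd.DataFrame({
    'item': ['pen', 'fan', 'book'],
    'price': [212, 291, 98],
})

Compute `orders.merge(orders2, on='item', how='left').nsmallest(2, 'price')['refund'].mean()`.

75.0

merge on 'item' (how='left') → 10 rows:
   refund  item  ship_days customer  price
0       7   pen         14     Nora    212
1      25   pen          7     Sara    212
2      57   pen          3     Sara    212
3      71   fan          8      Wes    291
4      51  book         14      Pia     98
5       6   pen          5     Nora    212
6      99  book         14     Nora     98
7      87   fan          4     Nora    291
8      37   fan         12     Nora    291
9      77   fan          2     Sara    291
take 2 rows with smallest price:
   refund  item  ship_days customer  price
4      51  book         14      Pia     98
6      99  book         14     Nora     98
So mean() = 75.0.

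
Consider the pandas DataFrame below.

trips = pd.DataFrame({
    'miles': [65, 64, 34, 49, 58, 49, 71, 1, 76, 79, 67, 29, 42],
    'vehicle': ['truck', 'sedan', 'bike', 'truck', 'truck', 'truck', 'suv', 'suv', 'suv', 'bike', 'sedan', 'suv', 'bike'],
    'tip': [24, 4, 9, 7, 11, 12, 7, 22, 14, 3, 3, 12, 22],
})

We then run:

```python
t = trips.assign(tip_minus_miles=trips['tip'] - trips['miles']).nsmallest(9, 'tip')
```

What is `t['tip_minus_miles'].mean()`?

-48.0

add column tip_minus_miles = trips['tip'] - trips['miles']:
    miles vehicle  tip  tip_minus_miles
0      65   truck   24              -41
1      64   sedan    4              -60
2      34    bike    9              -25
3      49   truck    7              -42
4      58   truck   11              -47
5      49   truck   12              -37
6      71     suv    7              -64
7       1     suv   22               21
8      76     suv   14              -62
9      79    bike    3              -76
10     67   sedan    3              -64
11     29     suv   12              -17
12     42    bike   22              -20
take 9 rows with smallest tip:
    miles vehicle  tip  tip_minus_miles
9      79    bike    3              -76
10     67   sedan    3              -64
1      64   sedan    4              -60
3      49   truck    7              -42
6      71     suv    7              -64
2      34    bike    9              -25
4      58   truck   11              -47
5      49   truck   12              -37
11     29     suv   12              -17
Finally, mean of column 'tip_minus_miles' = -48.0.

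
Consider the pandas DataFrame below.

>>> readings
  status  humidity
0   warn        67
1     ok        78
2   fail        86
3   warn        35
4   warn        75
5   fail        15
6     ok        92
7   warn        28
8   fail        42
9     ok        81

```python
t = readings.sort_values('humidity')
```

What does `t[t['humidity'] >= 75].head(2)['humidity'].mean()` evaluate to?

sort by humidity:
  status  humidity
5   fail        15
7   warn        28
3   warn        35
8   fail        42
0   warn        67
4   warn        75
1     ok        78
9     ok        81
2   fail        86
6     ok        92
filter rows where humidity >= 75:
  status  humidity
4   warn        75
1     ok        78
9     ok        81
2   fail        86
6     ok        92
take first 2 rows:
  status  humidity
4   warn        75
1     ok        78
Taking the mean of column 'humidity' gives 76.5.

76.5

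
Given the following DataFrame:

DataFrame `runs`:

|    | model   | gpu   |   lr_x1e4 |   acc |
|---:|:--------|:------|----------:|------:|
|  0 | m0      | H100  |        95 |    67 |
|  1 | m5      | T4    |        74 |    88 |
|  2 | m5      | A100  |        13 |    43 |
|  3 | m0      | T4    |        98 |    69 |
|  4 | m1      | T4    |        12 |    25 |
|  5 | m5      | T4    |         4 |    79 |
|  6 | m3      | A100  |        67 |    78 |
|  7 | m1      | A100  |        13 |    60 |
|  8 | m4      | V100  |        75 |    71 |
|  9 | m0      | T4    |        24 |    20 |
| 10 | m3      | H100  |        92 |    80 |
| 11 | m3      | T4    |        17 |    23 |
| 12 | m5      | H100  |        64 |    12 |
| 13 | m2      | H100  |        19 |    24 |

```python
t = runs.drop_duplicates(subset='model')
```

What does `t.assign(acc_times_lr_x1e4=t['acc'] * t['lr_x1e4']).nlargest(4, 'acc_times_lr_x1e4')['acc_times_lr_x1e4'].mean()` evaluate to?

drop duplicate model (keep=first):
   model   gpu  lr_x1e4  acc
0     m0  H100       95   67
1     m5    T4       74   88
4     m1    T4       12   25
6     m3  A100       67   78
8     m4  V100       75   71
13    m2  H100       19   24
add column acc_times_lr_x1e4 = t['acc'] * t['lr_x1e4']:
   model   gpu  lr_x1e4  acc  acc_times_lr_x1e4
0     m0  H100       95   67               6365
1     m5    T4       74   88               6512
4     m1    T4       12   25                300
6     m3  A100       67   78               5226
8     m4  V100       75   71               5325
13    m2  H100       19   24                456
take 4 rows with largest acc_times_lr_x1e4:
  model   gpu  lr_x1e4  acc  acc_times_lr_x1e4
1    m5    T4       74   88               6512
0    m0  H100       95   67               6365
8    m4  V100       75   71               5325
6    m3  A100       67   78               5226
Finally, mean of column 'acc_times_lr_x1e4' = 5857.0.

5857.0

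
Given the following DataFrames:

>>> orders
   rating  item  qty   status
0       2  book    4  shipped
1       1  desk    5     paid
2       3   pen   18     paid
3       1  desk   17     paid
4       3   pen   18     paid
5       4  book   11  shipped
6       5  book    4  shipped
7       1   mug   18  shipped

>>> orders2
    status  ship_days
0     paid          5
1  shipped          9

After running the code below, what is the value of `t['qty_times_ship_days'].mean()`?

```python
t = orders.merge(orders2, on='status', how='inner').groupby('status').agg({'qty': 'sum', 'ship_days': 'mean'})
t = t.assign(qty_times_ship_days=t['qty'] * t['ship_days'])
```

merge on 'status' (how='inner') → 8 rows:
   rating  item  qty   status  ship_days
0       2  book    4  shipped          9
1       1  desk    5     paid          5
2       3   pen   18     paid          5
3       1  desk   17     paid          5
4       3   pen   18     paid          5
5       4  book   11  shipped          9
6       5  book    4  shipped          9
7       1   mug   18  shipped          9
group by status: sum(qty), mean(ship_days):
         qty  ship_days
status                 
paid      58        5.0
shipped   37        9.0
add column qty_times_ship_days = t['qty'] * t['ship_days']:
         qty  ship_days  qty_times_ship_days
status                                      
paid      58        5.0                290.0
shipped   37        9.0                333.0
Taking the mean of column 'qty_times_ship_days' gives 311.5.

311.5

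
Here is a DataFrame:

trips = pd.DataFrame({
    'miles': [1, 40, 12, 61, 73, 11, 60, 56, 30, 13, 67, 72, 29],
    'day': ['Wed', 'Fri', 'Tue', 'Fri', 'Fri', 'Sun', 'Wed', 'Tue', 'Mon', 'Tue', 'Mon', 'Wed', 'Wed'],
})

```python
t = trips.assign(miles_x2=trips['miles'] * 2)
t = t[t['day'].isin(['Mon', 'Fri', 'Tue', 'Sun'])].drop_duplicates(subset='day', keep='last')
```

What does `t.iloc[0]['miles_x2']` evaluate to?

146

add column miles_x2 = trips['miles'] * 2:
    miles  day  miles_x2
0       1  Wed         2
1      40  Fri        80
2      12  Tue        24
3      61  Fri       122
4      73  Fri       146
5      11  Sun        22
6      60  Wed       120
7      56  Tue       112
8      30  Mon        60
9      13  Tue        26
10     67  Mon       134
11     72  Wed       144
12     29  Wed        58
filter rows where day in ['Mon', 'Fri', 'Tue', 'Sun']:
    miles  day  miles_x2
1      40  Fri        80
2      12  Tue        24
3      61  Fri       122
4      73  Fri       146
5      11  Sun        22
7      56  Tue       112
8      30  Mon        60
9      13  Tue        26
10     67  Mon       134
drop duplicate day (keep=last):
    miles  day  miles_x2
4      73  Fri       146
5      11  Sun        22
9      13  Tue        26
10     67  Mon       134
Then the value at position 0, column 'miles_x2': 146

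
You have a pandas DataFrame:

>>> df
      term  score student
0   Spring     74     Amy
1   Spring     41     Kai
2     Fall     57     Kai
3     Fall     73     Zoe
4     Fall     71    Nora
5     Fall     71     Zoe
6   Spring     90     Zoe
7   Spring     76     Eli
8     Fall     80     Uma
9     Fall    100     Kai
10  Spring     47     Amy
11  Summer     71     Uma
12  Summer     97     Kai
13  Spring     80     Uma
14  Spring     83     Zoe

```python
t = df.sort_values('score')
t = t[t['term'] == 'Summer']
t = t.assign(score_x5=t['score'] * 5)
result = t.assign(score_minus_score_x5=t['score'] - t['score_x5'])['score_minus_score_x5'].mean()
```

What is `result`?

-336.0

sort by score:
      term  score student
1   Spring     41     Kai
10  Spring     47     Amy
2     Fall     57     Kai
4     Fall     71    Nora
5     Fall     71     Zoe
11  Summer     71     Uma
3     Fall     73     Zoe
0   Spring     74     Amy
7   Spring     76     Eli
8     Fall     80     Uma
13  Spring     80     Uma
14  Spring     83     Zoe
6   Spring     90     Zoe
12  Summer     97     Kai
9     Fall    100     Kai
filter rows where term == 'Summer':
      term  score student
11  Summer     71     Uma
12  Summer     97     Kai
add column score_x5 = t['score'] * 5:
      term  score student  score_x5
11  Summer     71     Uma       355
12  Summer     97     Kai       485
add column score_minus_score_x5 = t['score'] - t['score_x5']:
      term  score student  score_x5  score_minus_score_x5
11  Summer     71     Uma       355                  -284
12  Summer     97     Kai       485                  -388
Then the mean of column 'score_minus_score_x5': -336.0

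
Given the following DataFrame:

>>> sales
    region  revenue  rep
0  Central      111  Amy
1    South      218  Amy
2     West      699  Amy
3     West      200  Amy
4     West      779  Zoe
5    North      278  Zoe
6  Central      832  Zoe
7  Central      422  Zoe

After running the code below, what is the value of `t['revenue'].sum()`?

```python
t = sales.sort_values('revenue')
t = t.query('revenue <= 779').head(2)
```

sort by revenue:
    region  revenue  rep
0  Central      111  Amy
3     West      200  Amy
1    South      218  Amy
5    North      278  Zoe
7  Central      422  Zoe
2     West      699  Amy
4     West      779  Zoe
6  Central      832  Zoe
filter rows where revenue <= 779:
    region  revenue  rep
0  Central      111  Amy
3     West      200  Amy
1    South      218  Amy
5    North      278  Zoe
7  Central      422  Zoe
2     West      699  Amy
4     West      779  Zoe
take first 2 rows:
    region  revenue  rep
0  Central      111  Amy
3     West      200  Amy
Hence 311.

311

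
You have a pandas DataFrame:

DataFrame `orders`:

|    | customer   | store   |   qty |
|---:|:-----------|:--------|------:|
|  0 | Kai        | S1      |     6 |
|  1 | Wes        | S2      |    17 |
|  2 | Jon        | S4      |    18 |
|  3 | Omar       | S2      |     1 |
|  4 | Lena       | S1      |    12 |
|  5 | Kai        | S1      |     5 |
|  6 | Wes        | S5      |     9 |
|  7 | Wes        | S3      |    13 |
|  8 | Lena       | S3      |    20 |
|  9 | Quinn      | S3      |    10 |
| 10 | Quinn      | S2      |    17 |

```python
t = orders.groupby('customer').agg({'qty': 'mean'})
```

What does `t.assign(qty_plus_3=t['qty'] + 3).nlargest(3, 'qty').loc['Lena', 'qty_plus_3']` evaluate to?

19.0

group by customer, mean of qty:
           qty
customer      
Jon       18.0
Kai        5.5
Lena      16.0
Omar       1.0
Quinn     13.5
Wes       13.0
add column qty_plus_3 = t['qty'] + 3:
           qty  qty_plus_3
customer                  
Jon       18.0        21.0
Kai        5.5         8.5
Lena      16.0        19.0
Omar       1.0         4.0
Quinn     13.5        16.5
Wes       13.0        16.0
take 3 rows with largest qty:
           qty  qty_plus_3
customer                  
Jon       18.0        21.0
Lena      16.0        19.0
Quinn     13.5        16.5
value at row 'Lena', column 'qty_plus_3' → 19.0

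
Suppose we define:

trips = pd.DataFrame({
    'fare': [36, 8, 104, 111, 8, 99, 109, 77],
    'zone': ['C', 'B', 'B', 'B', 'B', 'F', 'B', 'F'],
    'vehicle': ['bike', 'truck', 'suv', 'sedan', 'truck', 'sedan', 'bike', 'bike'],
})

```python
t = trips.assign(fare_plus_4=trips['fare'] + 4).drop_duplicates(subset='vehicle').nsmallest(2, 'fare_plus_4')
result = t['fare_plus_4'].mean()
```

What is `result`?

26.0

add column fare_plus_4 = trips['fare'] + 4:
   fare zone vehicle  fare_plus_4
0    36    C    bike           40
1     8    B   truck           12
2   104    B     suv          108
3   111    B   sedan          115
4     8    B   truck           12
5    99    F   sedan          103
6   109    B    bike          113
7    77    F    bike           81
drop duplicate vehicle (keep=first):
   fare zone vehicle  fare_plus_4
0    36    C    bike           40
1     8    B   truck           12
2   104    B     suv          108
3   111    B   sedan          115
take 2 rows with smallest fare_plus_4:
   fare zone vehicle  fare_plus_4
1     8    B   truck           12
0    36    C    bike           40
Reading off the mean of column 'fare_plus_4', we get 26.0.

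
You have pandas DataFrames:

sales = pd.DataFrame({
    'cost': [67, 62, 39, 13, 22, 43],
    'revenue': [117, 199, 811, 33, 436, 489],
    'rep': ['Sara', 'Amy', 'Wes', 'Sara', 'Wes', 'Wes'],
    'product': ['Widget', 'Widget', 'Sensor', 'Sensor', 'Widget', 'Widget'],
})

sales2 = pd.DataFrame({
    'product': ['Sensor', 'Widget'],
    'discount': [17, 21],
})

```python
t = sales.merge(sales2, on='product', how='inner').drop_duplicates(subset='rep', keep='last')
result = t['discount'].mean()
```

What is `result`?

19.6666666667

merge on 'product' (how='inner') → 6 rows:
   cost  revenue   rep product  discount
0    67      117  Sara  Widget        21
1    62      199   Amy  Widget        21
2    39      811   Wes  Sensor        17
3    13       33  Sara  Sensor        17
4    22      436   Wes  Widget        21
5    43      489   Wes  Widget        21
drop duplicate rep (keep=last):
   cost  revenue   rep product  discount
1    62      199   Amy  Widget        21
3    13       33  Sara  Sensor        17
5    43      489   Wes  Widget        21
So mean() = 19.6666666667.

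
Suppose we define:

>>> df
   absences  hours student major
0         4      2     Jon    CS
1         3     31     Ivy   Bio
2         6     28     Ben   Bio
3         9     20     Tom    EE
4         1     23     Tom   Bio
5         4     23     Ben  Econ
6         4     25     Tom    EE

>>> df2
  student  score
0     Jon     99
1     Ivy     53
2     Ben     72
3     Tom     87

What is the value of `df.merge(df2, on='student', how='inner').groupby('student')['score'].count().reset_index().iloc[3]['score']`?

merge on 'student' (how='inner') → 7 rows:
   absences  hours student major  score
0         4      2     Jon    CS     99
1         3     31     Ivy   Bio     53
2         6     28     Ben   Bio     72
3         9     20     Tom    EE     87
4         1     23     Tom   Bio     87
5         4     23     Ben  Econ     72
6         4     25     Tom    EE     87
group by student, count of score:
student
Ben    2
Ivy    1
Jon    1
Tom    3
Name: score, dtype: int64
reset_index():
  student  score
0     Ben      2
1     Ivy      1
2     Jon      1
3     Tom      3
Hence 3.

3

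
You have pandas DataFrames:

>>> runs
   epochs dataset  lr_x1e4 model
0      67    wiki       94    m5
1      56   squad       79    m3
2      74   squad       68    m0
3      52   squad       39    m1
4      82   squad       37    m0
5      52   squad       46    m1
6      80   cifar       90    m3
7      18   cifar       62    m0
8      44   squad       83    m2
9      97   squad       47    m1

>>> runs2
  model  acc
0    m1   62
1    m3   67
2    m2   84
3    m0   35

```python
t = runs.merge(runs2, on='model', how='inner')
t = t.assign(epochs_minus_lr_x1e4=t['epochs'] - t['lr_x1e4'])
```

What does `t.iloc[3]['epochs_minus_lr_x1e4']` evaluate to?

45

merge on 'model' (how='inner') → 9 rows:
   epochs dataset  lr_x1e4 model  acc
0      56   squad       79    m3   67
1      74   squad       68    m0   35
2      52   squad       39    m1   62
3      82   squad       37    m0   35
4      52   squad       46    m1   62
5      80   cifar       90    m3   67
6      18   cifar       62    m0   35
7      44   squad       83    m2   84
8      97   squad       47    m1   62
add column epochs_minus_lr_x1e4 = t['epochs'] - t['lr_x1e4']:
   epochs dataset  lr_x1e4 model  acc  epochs_minus_lr_x1e4
0      56   squad       79    m3   67                   -23
1      74   squad       68    m0   35                     6
2      52   squad       39    m1   62                    13
3      82   squad       37    m0   35                    45
4      52   squad       46    m1   62                     6
5      80   cifar       90    m3   67                   -10
6      18   cifar       62    m0   35                   -44
7      44   squad       83    m2   84                   -39
8      97   squad       47    m1   62                    50
Finally, value at position 3, column 'epochs_minus_lr_x1e4' = 45.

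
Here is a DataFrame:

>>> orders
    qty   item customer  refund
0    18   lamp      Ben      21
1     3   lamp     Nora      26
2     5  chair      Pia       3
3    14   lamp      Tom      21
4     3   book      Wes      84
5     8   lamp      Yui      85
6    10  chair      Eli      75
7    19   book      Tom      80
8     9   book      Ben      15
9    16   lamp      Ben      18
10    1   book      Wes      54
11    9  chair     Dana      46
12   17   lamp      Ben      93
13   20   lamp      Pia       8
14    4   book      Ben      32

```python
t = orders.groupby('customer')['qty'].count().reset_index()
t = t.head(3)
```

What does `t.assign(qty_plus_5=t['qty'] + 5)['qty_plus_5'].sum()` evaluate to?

22

group by customer, count of qty:
customer
Ben     5
Dana    1
Eli     1
Nora    1
Pia     2
Tom     2
Wes     2
Yui     1
Name: qty, dtype: int64
reset_index():
  customer  qty
0      Ben    5
1     Dana    1
2      Eli    1
3     Nora    1
4      Pia    2
5      Tom    2
6      Wes    2
7      Yui    1
take first 3 rows:
  customer  qty
0      Ben    5
1     Dana    1
2      Eli    1
add column qty_plus_5 = t['qty'] + 5:
  customer  qty  qty_plus_5
0      Ben    5          10
1     Dana    1           6
2      Eli    1           6
Then the sum of column 'qty_plus_5': 22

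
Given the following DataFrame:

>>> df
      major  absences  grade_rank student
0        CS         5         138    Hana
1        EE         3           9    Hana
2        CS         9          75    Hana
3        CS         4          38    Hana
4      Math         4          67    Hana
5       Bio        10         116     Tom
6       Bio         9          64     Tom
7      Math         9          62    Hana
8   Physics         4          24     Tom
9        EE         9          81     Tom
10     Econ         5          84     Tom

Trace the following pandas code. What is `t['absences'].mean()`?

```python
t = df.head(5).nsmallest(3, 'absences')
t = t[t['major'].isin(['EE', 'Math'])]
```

3.5

take first 5 rows:
  major  absences  grade_rank student
0    CS         5         138    Hana
1    EE         3           9    Hana
2    CS         9          75    Hana
3    CS         4          38    Hana
4  Math         4          67    Hana
take 3 rows with smallest absences:
  major  absences  grade_rank student
1    EE         3           9    Hana
3    CS         4          38    Hana
4  Math         4          67    Hana
filter rows where major in ['EE', 'Math']:
  major  absences  grade_rank student
1    EE         3           9    Hana
4  Math         4          67    Hana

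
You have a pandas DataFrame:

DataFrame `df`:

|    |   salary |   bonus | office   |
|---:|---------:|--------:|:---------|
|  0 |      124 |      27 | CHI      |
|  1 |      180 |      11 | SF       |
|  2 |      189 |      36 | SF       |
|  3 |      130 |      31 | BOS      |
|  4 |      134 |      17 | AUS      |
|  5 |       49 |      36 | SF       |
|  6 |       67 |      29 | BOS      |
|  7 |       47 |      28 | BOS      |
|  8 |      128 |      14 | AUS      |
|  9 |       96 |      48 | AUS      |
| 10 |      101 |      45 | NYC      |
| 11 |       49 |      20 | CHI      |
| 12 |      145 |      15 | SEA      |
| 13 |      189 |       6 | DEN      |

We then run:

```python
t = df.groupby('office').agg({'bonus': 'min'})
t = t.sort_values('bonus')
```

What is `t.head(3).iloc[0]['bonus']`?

6

group by office, min of bonus:
        bonus
office       
AUS        14
BOS        28
CHI        20
DEN         6
NYC        45
SEA        15
SF         11
sort by bonus:
        bonus
office       
DEN         6
SF         11
AUS        14
SEA        15
CHI        20
BOS        28
NYC        45
take first 3 rows:
        bonus
office       
DEN         6
SF         11
AUS        14
Reading off the value at position 0, column 'bonus', we get 6.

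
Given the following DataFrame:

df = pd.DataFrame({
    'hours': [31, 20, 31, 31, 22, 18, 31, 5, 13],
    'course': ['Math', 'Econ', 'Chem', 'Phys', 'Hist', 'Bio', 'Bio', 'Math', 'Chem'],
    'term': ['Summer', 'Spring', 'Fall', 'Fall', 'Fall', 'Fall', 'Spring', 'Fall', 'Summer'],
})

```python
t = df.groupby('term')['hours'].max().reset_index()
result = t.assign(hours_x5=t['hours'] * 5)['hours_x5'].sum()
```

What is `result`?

465

group by term, max of hours:
term
Fall      31
Spring    31
Summer    31
Name: hours, dtype: int64
reset_index():
     term  hours
0    Fall     31
1  Spring     31
2  Summer     31
add column hours_x5 = t['hours'] * 5:
     term  hours  hours_x5
0    Fall     31       155
1  Spring     31       155
2  Summer     31       155
So sum() = 465.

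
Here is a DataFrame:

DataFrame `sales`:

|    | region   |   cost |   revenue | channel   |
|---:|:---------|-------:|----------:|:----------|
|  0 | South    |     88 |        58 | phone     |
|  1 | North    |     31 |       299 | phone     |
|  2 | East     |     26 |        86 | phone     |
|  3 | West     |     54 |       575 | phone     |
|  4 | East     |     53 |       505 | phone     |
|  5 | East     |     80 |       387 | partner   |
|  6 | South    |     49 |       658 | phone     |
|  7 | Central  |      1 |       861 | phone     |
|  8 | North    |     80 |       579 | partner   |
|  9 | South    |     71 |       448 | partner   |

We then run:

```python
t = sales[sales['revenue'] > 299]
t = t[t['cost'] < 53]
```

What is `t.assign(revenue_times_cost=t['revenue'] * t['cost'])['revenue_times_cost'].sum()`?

33103

filter rows where revenue > 299:
    region  cost  revenue  channel
3     West    54      575    phone
4     East    53      505    phone
5     East    80      387  partner
6    South    49      658    phone
7  Central     1      861    phone
8    North    80      579  partner
9    South    71      448  partner
filter rows where cost < 53:
    region  cost  revenue channel
6    South    49      658   phone
7  Central     1      861   phone
add column revenue_times_cost = t['revenue'] * t['cost']:
    region  cost  revenue channel  revenue_times_cost
6    South    49      658   phone               32242
7  Central     1      861   phone                 861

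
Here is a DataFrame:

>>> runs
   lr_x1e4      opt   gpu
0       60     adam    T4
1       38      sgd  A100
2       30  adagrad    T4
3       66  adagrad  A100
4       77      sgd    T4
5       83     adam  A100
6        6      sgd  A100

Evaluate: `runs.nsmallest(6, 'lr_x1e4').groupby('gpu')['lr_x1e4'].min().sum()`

36

take 6 rows with smallest lr_x1e4:
   lr_x1e4      opt   gpu
6        6      sgd  A100
2       30  adagrad    T4
1       38      sgd  A100
0       60     adam    T4
3       66  adagrad  A100
4       77      sgd    T4
group by gpu, min of lr_x1e4:
gpu
A100     6
T4      30
Name: lr_x1e4, dtype: int64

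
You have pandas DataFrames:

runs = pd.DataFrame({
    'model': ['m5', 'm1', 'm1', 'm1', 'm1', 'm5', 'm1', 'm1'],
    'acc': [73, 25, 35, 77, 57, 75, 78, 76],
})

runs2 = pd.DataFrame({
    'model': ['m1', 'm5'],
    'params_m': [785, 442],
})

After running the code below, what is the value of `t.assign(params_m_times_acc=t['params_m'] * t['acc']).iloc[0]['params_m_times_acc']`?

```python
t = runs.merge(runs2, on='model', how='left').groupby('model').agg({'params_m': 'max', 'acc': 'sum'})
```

273180

merge on 'model' (how='left') → 8 rows:
  model  acc  params_m
0    m5   73       442
1    m1   25       785
2    m1   35       785
3    m1   77       785
4    m1   57       785
5    m5   75       442
6    m1   78       785
7    m1   76       785
group by model: max(params_m), sum(acc):
       params_m  acc
model               
m1          785  348
m5          442  148
add column params_m_times_acc = t['params_m'] * t['acc']:
       params_m  acc  params_m_times_acc
model                                   
m1          785  348              273180
m5          442  148               65416
value at position 0, column 'params_m_times_acc' → 273180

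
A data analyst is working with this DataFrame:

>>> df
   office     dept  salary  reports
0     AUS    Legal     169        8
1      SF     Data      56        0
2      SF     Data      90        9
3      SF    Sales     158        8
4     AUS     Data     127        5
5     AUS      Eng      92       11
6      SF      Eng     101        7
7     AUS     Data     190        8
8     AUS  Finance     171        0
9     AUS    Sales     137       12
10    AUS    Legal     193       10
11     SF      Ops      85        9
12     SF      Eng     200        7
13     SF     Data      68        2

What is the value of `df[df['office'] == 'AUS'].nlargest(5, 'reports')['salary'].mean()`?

filter rows where office == 'AUS':
   office     dept  salary  reports
0     AUS    Legal     169        8
4     AUS     Data     127        5
5     AUS      Eng      92       11
7     AUS     Data     190        8
8     AUS  Finance     171        0
9     AUS    Sales     137       12
10    AUS    Legal     193       10
take 5 rows with largest reports:
   office   dept  salary  reports
9     AUS  Sales     137       12
5     AUS    Eng      92       11
10    AUS  Legal     193       10
0     AUS  Legal     169        8
7     AUS   Data     190        8
Reading off the mean of column 'salary', we get 156.2.

156.2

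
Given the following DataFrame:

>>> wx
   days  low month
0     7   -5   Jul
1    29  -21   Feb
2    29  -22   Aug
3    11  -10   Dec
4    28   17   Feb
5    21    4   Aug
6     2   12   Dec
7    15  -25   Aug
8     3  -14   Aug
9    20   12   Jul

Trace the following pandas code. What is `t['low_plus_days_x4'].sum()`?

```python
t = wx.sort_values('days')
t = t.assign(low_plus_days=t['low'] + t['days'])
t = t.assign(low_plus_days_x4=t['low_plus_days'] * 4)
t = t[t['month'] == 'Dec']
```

sort by days:
   days  low month
6     2   12   Dec
8     3  -14   Aug
0     7   -5   Jul
3    11  -10   Dec
7    15  -25   Aug
9    20   12   Jul
5    21    4   Aug
4    28   17   Feb
1    29  -21   Feb
2    29  -22   Aug
add column low_plus_days = t['low'] + t['days']:
   days  low month  low_plus_days
6     2   12   Dec             14
8     3  -14   Aug            -11
0     7   -5   Jul              2
3    11  -10   Dec              1
7    15  -25   Aug            -10
9    20   12   Jul             32
5    21    4   Aug             25
4    28   17   Feb             45
1    29  -21   Feb              8
2    29  -22   Aug              7
add column low_plus_days_x4 = t['low_plus_days'] * 4:
   days  low month  low_plus_days  low_plus_days_x4
6     2   12   Dec             14                56
8     3  -14   Aug            -11               -44
0     7   -5   Jul              2                 8
3    11  -10   Dec              1                 4
7    15  -25   Aug            -10               -40
9    20   12   Jul             32               128
5    21    4   Aug             25               100
4    28   17   Feb             45               180
1    29  -21   Feb              8                32
2    29  -22   Aug              7                28
filter rows where month == 'Dec':
   days  low month  low_plus_days  low_plus_days_x4
6     2   12   Dec             14                56
3    11  -10   Dec              1                 4

60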